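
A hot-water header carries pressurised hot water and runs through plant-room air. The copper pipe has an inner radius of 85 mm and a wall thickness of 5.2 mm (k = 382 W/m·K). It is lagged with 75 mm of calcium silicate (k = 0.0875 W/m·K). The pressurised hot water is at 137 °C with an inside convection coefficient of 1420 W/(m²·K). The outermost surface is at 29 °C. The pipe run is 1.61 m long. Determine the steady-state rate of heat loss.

Q ≈ 158 W

Cylindrical conduction, so R = ln(r₂/r₁)/(2πkL) per layer, in series:
R_inner film = 1/(h_i·2πr₁L) = 1/(1420×2π×0.085×1.61) = 8.19×10^-4 K/W
R_copper pipe wall = ln(90.2/85)/(2π×382×1.61) = 1.537×10^-5 K/W
R_calcium silicate = ln(165.2/90.2)/(2π×0.0875×1.61) = 0.6836 K/W
R_total = 0.6845 K/W
Q = ΔT/R_total = 108/0.6845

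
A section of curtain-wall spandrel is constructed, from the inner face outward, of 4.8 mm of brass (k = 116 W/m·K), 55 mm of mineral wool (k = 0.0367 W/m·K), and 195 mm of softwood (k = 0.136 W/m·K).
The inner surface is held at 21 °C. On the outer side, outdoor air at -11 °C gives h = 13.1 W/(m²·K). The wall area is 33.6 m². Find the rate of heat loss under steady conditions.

Series thermal resistances:
R_brass = L/(kA) = 0.0048/(116×33.6) = 1.232×10^-6 K/W
R_mineral wool = L/(kA) = 0.055/(0.0367×33.6) = 0.0446 K/W
R_softwood = L/(kA) = 0.195/(0.136×33.6) = 0.04267 K/W
R_outer film = 1/(h_o·A) = 1/(13.1×33.6) = 0.002272 K/W
R_total = 0.08955 K/W
Q = ΔT / R_total = 32 / 0.08955

Q ≈ 357 W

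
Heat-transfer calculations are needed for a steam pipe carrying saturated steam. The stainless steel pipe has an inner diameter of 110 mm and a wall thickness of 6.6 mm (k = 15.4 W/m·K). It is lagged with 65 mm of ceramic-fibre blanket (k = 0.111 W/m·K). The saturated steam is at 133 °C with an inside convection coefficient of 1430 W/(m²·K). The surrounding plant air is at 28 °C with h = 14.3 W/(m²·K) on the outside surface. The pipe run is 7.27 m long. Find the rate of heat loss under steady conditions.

Cylindrical conduction, so R = ln(r₂/r₁)/(2πkL) per layer, in series:
R_inner film = 1/(h_i·2πr₁L) = 1/(1430×2π×0.055×7.27) = 2.783×10^-4 K/W
R_stainless steel pipe wall = ln(61.6/55)/(2π×15.4×7.27) = 1.611×10^-4 K/W
R_ceramic-fibre blanket = ln(126.6/61.6)/(2π×0.111×7.27) = 0.1421 K/W
R_outer film = 1/(h_o·2πr_oL) = 1/(14.3×2π×0.1266×7.27) = 0.01209 K/W
R_total = 0.1546 K/W
Q = ΔT/R_total = 105/0.1546

Q ≈ 679 W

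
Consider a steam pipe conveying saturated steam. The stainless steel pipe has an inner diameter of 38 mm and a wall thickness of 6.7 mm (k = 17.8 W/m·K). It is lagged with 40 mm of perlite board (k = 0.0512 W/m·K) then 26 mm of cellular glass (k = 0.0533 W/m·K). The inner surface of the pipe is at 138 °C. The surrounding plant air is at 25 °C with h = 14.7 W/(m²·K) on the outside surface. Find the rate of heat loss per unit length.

Treating each annulus and film as a series resistance:
R_stainless steel pipe wall = ln(25.7/19)/(2π×17.8×1) = 0.002701 K/W
R_perlite board = ln(65.7/25.7)/(2π×0.0512×1) = 2.918 K/W
R_cellular glass = ln(91.7/65.7)/(2π×0.0533×1) = 0.9956 K/W
R_outer film = 1/(h_o·2πr_oL) = 1/(14.7×2π×0.0917×1) = 0.1181 K/W
R_total = 4.034 K/W
Q = ΔT/R_total = 113/4.034

q′ ≈ 28 W/m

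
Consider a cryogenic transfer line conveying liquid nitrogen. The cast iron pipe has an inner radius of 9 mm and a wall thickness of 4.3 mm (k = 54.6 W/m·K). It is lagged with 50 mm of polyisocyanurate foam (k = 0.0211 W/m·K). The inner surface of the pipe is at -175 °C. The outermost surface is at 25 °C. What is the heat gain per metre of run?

q′ ≈ 17 W/m

Treating each annulus and film as a series resistance:
R_cast iron pipe wall = ln(13.3/9)/(2π×54.6×1) = 0.001138 K/W
R_polyisocyanurate foam = ln(63.3/13.3)/(2π×0.0211×1) = 11.77 K/W
R_total = 11.77 K/W
Q = ΔT/R_total = 200/11.77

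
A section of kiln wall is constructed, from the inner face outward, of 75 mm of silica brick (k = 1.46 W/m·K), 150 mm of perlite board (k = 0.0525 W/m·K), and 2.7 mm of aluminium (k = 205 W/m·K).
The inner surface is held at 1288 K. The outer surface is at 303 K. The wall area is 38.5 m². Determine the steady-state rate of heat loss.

Model the wall as resistances in series:
R_silica brick = L/(kA) = 0.075/(1.46×38.5) = 0.001334 K/W
R_perlite board = L/(kA) = 0.15/(0.0525×38.5) = 0.07421 K/W
R_aluminium = L/(kA) = 0.0027/(205×38.5) = 3.421×10^-7 K/W
R_total = 0.07555 K/W
Q = ΔT / R_total = 985 / 0.07555

Q ≈ 13000 W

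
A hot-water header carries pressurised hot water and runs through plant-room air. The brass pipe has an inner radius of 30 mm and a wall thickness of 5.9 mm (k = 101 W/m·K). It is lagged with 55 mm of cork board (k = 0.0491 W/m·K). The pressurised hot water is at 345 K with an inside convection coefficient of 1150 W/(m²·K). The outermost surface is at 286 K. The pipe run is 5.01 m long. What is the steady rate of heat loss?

Per-layer cylindrical resistances, series-summed:
R_inner film = 1/(h_i·2πr₁L) = 1/(1150×2π×0.03×5.01) = 9.208×10^-4 K/W
R_brass pipe wall = ln(35.9/30)/(2π×101×5.01) = 5.647×10^-5 K/W
R_cork board = ln(90.9/35.9)/(2π×0.0491×5.01) = 0.6011 K/W
R_total = 0.6021 K/W
Q = ΔT/R_total = 59/0.6021

Q ≈ 98 W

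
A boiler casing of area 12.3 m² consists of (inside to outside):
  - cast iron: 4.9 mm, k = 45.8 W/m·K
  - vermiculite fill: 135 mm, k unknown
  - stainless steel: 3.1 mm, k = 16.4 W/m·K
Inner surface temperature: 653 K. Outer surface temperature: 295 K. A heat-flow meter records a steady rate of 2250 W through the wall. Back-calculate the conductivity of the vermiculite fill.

Thermal resistances in series:
R_cast iron = L/(kA) = 0.0049/(45.8×12.3) = 8.698×10^-6 K/W
R_stainless steel = L/(kA) = 0.0031/(16.4×12.3) = 1.537×10^-5 K/W
Sum of known resistances R_other = 2.407×10^-5 K/W
Total R = ΔT/Q = 358/2250 = 0.1591 K/W
R_vermiculite fill = R_total − R_other = 0.1591 K/W
k = L/(R·A) = 0.135/(0.1591×12.3)

k ≈ 0.069 W/(m·K)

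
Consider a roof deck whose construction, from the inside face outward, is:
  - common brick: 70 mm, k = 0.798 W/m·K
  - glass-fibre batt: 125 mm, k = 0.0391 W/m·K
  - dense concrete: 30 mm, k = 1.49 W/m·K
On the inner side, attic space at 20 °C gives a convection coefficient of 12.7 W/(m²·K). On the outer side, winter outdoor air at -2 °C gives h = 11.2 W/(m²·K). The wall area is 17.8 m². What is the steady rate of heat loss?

Treating each layer as a thermal resistance in series:
R_inner film = 1/(h_i·A) = 1/(12.7×17.8) = 0.004424 K/W
R_common brick = L/(kA) = 0.07/(0.798×17.8) = 0.004928 K/W
R_glass-fibre batt = L/(kA) = 0.125/(0.0391×17.8) = 0.1796 K/W
R_dense concrete = L/(kA) = 0.03/(1.49×17.8) = 0.001131 K/W
R_outer film = 1/(h_o·A) = 1/(11.2×17.8) = 0.005016 K/W
R_total = 0.1951 K/W
Q = ΔT / R_total = 22 / 0.1951

Q ≈ 113 W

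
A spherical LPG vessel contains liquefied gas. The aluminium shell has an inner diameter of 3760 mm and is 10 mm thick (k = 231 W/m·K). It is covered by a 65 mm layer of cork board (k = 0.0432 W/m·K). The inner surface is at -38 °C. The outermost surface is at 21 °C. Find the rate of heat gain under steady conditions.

Q ≈ 1820 W

Radial (spherical) resistances in series:
R_aluminium shell = (1/1.88 − 1/1.89)/(4π×231) = 9.695×10^-7 K/W
R_cork board = (1/1.89 − 1/1.955)/(4π×0.0432) = 0.0324 K/W
R_total = 0.03241 K/W
Q = ΔT/R_total = 59/0.03241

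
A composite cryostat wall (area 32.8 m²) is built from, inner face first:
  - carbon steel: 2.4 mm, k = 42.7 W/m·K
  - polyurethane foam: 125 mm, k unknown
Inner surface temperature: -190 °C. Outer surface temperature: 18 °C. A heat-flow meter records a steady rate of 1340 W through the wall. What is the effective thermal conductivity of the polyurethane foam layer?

k ≈ 0.0246 W/(m·K)

Using the resistance-network approach (series):
R_carbon steel = L/(kA) = 0.0024/(42.7×32.8) = 1.714×10^-6 K/W
Sum of known resistances R_other = 1.714×10^-6 K/W
Total R = ΔT/Q = 208/1340 = 0.1552 K/W
R_polyurethane foam = R_total − R_other = 0.1552 K/W
k = L/(R·A) = 0.125/(0.1552×32.8)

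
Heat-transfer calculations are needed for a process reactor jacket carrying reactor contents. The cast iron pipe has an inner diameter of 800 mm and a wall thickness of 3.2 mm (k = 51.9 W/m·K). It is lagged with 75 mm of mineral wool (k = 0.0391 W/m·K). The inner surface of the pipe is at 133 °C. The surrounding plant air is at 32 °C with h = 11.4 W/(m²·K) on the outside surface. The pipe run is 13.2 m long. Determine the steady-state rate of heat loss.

Q ≈ 1840 W

Treating each annulus and film as a series resistance:
R_cast iron pipe wall = ln(403.2/400)/(2π×51.9×13.2) = 1.851×10^-6 K/W
R_mineral wool = ln(478.2/403.2)/(2π×0.0391×13.2) = 0.05261 K/W
R_outer film = 1/(h_o·2πr_oL) = 1/(11.4×2π×0.4782×13.2) = 0.002212 K/W
R_total = 0.05482 K/W
Q = ΔT/R_total = 101/0.05482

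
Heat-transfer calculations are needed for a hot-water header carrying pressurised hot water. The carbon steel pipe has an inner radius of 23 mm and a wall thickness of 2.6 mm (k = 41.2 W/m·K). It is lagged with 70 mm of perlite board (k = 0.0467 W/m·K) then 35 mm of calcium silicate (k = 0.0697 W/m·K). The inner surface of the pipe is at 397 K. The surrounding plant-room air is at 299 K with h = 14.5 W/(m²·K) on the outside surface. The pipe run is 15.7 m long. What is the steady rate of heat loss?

Radial resistances (cylindrical: R_cond = ln(r_o/r_i)/(2πkL), R_conv = 1/(h·2πrL)):
R_carbon steel pipe wall = ln(25.6/23)/(2π×41.2×15.7) = 2.635×10^-5 K/W
R_perlite board = ln(95.6/25.6)/(2π×0.0467×15.7) = 0.286 K/W
R_calcium silicate = ln(130.6/95.6)/(2π×0.0697×15.7) = 0.04537 K/W
R_outer film = 1/(h_o·2πr_oL) = 1/(14.5×2π×0.1306×15.7) = 0.005353 K/W
R_total = 0.3368 K/W
Q = ΔT/R_total = 98/0.3368

Q ≈ 291 W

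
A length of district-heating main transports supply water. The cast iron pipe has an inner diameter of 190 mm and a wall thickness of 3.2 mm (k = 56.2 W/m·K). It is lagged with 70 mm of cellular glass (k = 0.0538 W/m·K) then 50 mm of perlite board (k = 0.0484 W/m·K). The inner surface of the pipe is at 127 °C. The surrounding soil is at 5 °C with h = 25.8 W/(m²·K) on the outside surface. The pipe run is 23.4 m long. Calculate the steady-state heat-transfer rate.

Radial resistances (cylindrical: R_cond = ln(r_o/r_i)/(2πkL), R_conv = 1/(h·2πrL)):
R_cast iron pipe wall = ln(98.2/95)/(2π×56.2×23.4) = 4.009×10^-6 K/W
R_cellular glass = ln(168.2/98.2)/(2π×0.0538×23.4) = 0.06803 K/W
R_perlite board = ln(218.2/168.2)/(2π×0.0484×23.4) = 0.03657 K/W
R_outer film = 1/(h_o·2πr_oL) = 1/(25.8×2π×0.2182×23.4) = 0.001208 K/W
R_total = 0.1058 K/W
Q = ΔT/R_total = 122/0.1058

Q ≈ 1150 W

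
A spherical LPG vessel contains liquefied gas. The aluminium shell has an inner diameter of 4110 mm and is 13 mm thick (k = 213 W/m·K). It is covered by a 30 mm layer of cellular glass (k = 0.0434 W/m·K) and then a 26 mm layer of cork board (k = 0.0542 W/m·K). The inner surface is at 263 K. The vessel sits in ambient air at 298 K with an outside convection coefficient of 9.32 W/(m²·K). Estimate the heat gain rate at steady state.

For a spherical shell R = (1/r₁ − 1/r₂)/(4πk); film R = 1/(h·4πr²). In series:
R_aluminium shell = (1/2.055 − 1/2.068)/(4π×213) = 1.143×10^-6 K/W
R_cellular glass = (1/2.068 − 1/2.098)/(4π×0.0434) = 0.01268 K/W
R_cork board = (1/2.098 − 1/2.124)/(4π×0.0542) = 0.008567 K/W
R_outer film = 1/(h·4πr_o²) = 1/(9.32×4π×2.124²) = 0.001893 K/W
R_total = 0.02314 K/W
Q = ΔT/R_total = 35/0.02314

Q ≈ 1510 W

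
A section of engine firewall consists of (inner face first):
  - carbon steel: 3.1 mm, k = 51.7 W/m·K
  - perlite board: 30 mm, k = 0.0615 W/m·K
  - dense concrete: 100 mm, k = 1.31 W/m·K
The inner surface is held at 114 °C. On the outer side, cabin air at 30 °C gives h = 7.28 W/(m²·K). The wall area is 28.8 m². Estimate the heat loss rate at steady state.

Using the resistance-network approach (series):
R_carbon steel = L/(kA) = 0.0031/(51.7×28.8) = 2.082×10^-6 K/W
R_perlite board = L/(kA) = 0.03/(0.0615×28.8) = 0.01694 K/W
R_dense concrete = L/(kA) = 0.1/(1.31×28.8) = 0.002651 K/W
R_outer film = 1/(h_o·A) = 1/(7.28×28.8) = 0.00477 K/W
R_total = 0.02436 K/W
Q = ΔT / R_total = 84 / 0.02436

Q ≈ 3450 W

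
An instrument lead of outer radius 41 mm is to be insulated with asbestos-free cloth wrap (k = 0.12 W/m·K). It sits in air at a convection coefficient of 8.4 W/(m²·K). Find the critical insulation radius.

For a cylinder r_cr = k/h = 0.12/8.4
r_cr = 14.3 mm; since the bare radius (41 mm) is above r_cr, any added insulation will reduce heat loss.

r_cr ≈ 14.3 mm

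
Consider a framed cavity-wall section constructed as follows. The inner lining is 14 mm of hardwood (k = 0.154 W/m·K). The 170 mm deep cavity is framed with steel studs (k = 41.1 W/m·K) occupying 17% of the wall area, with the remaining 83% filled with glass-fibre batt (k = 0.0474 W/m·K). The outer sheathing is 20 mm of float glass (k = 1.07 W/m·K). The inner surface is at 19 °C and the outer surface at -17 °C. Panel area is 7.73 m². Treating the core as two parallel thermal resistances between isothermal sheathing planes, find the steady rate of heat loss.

Sheathing layers in series; stud and cavity paths in parallel between them.
R_inner = 0.014/(0.154×7.73) = 0.01176 K/W
R_stud  = 0.17/(41.1×0.17×7.73) = 0.003148 K/W
R_cav   = 0.17/(0.0474×0.83×7.73) = 0.559 K/W
1/R_core = 1/R_stud + 1/R_cav → R_core = 0.00313 K/W
R_outer = 0.02/(1.07×7.73) = 0.002418 K/W
R_total = 0.01731 K/W
Q = ΔT/R_total = 36/0.01731

Q ≈ 2080 W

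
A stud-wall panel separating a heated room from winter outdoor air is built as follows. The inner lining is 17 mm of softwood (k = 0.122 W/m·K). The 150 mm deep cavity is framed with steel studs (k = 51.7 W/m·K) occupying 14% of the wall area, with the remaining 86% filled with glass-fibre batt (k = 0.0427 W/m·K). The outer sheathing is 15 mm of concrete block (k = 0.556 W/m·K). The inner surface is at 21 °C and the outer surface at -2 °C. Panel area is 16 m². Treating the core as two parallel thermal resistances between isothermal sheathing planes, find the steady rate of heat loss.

Q ≈ 1970 W

Sheathing layers in series; stud and cavity paths in parallel between them.
R_inner = 0.017/(0.122×16) = 0.008709 K/W
R_stud  = 0.15/(51.7×0.14×16) = 0.001295 K/W
R_cav   = 0.15/(0.0427×0.86×16) = 0.2553 K/W
1/R_core = 1/R_stud + 1/R_cav → R_core = 0.001289 K/W
R_outer = 0.015/(0.556×16) = 0.001686 K/W
R_total = 0.01168 K/W
Q = ΔT/R_total = 23/0.01168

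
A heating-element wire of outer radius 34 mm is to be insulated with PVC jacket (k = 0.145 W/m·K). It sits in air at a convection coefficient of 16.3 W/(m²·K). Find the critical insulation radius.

r_cr ≈ 8.9 mm

For a cylinder r_cr = k/h = 0.145/16.3
r_cr = 8.9 mm; since the bare radius (34 mm) is above r_cr, any added insulation will reduce heat loss.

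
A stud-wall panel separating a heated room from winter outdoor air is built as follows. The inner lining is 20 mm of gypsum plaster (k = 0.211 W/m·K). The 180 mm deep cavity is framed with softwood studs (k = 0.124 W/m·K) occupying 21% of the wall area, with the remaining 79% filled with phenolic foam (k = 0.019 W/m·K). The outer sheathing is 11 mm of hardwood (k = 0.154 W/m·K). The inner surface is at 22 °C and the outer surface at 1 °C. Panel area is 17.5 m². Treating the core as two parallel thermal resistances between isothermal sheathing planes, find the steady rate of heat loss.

Sheathing layers in series; stud and cavity paths in parallel between them.
R_inner = 0.02/(0.211×17.5) = 0.005416 K/W
R_stud  = 0.18/(0.124×0.21×17.5) = 0.395 K/W
R_cav   = 0.18/(0.019×0.79×17.5) = 0.6853 K/W
1/R_core = 1/R_stud + 1/R_cav → R_core = 0.2506 K/W
R_outer = 0.011/(0.154×17.5) = 0.004082 K/W
R_total = 0.2601 K/W
Q = ΔT/R_total = 21/0.2601

Q ≈ 80.7 W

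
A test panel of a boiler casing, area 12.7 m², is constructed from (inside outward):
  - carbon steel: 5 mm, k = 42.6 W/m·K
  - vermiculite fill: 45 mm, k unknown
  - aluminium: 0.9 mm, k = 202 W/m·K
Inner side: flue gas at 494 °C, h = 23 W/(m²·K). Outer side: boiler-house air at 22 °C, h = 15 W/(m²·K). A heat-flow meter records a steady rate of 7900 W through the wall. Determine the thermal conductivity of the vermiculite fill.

k ≈ 0.0694 W/(m·K)

Using the resistance-network approach (series):
R_inner film = 1/(h_i·A) = 1/(23×12.7) = 0.003423 K/W
R_carbon steel = L/(kA) = 0.005/(42.6×12.7) = 9.242×10^-6 K/W
R_aluminium = L/(kA) = 0.0009/(202×12.7) = 3.508×10^-7 K/W
R_outer film = 1/(h_o·A) = 1/(15×12.7) = 0.005249 K/W
Sum of known resistances R_other = 0.008682 K/W
Total R = ΔT/Q = 472/7900 = 0.05975 K/W
R_vermiculite fill = R_total − R_other = 0.05106 K/W
k = L/(R·A) = 0.045/(0.05106×12.7)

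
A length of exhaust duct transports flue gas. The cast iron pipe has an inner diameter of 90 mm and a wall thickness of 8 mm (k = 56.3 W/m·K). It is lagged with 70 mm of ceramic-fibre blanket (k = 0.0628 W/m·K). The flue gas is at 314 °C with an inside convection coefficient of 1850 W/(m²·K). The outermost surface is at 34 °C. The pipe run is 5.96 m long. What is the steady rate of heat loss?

For a radial system each layer contributes R = ln(r_out/r_in)/(2πkL); films add R = 1/(hA).
R_inner film = 1/(h_i·2πr₁L) = 1/(1850×2π×0.045×5.96) = 3.208×10^-4 K/W
R_cast iron pipe wall = ln(53/45)/(2π×56.3×5.96) = 7.761×10^-5 K/W
R_ceramic-fibre blanket = ln(123/53)/(2π×0.0628×5.96) = 0.358 K/W
R_total = 0.3584 K/W
Q = ΔT/R_total = 280/0.3584

Q ≈ 781 W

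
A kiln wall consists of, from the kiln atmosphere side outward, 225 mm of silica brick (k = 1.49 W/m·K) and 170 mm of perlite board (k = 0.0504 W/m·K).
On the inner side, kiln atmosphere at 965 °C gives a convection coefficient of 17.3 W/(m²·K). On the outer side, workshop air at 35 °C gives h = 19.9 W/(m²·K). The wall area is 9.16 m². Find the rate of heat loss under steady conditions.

Using the resistance-network approach (series):
R_inner film = 1/(h_i·A) = 1/(17.3×9.16) = 0.00631 K/W
R_silica brick = L/(kA) = 0.225/(1.49×9.16) = 0.01649 K/W
R_perlite board = L/(kA) = 0.17/(0.0504×9.16) = 0.3682 K/W
R_outer film = 1/(h_o·A) = 1/(19.9×9.16) = 0.005486 K/W
R_total = 0.3965 K/W
Q = ΔT / R_total = 930 / 0.3965

Q ≈ 2350 W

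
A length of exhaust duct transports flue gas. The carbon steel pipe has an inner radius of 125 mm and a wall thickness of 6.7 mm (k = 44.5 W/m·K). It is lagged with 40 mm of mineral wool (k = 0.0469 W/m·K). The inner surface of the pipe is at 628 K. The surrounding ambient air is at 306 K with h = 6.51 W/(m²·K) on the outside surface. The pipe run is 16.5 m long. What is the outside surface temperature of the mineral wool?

For a radial system each layer contributes R = ln(r_out/r_in)/(2πkL); films add R = 1/(hA).
R_carbon steel pipe wall = ln(131.7/125)/(2π×44.5×16.5) = 1.132×10^-5 K/W
R_mineral wool = ln(171.7/131.7)/(2π×0.0469×16.5) = 0.05455 K/W
R_outer film = 1/(h_o·2πr_oL) = 1/(6.51×2π×0.1717×16.5) = 0.008629 K/W
R_total = 0.06319 K/W
Q = ΔT/R_total = 322/0.06319
Q = 5100 W
T_interface = T_inner − Q·ΣR(inner→interface) = 628 − 5100×0.05456

T ≈ 350 K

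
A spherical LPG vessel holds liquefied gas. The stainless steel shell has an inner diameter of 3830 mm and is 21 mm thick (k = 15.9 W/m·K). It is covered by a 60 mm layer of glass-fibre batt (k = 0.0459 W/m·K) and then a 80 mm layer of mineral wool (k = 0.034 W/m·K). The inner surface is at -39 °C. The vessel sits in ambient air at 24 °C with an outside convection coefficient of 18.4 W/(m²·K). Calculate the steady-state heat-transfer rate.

Each spherical layer contributes R = (1/r_i − 1/r_o)/(4πk):
R_stainless steel shell = (1/1.915 − 1/1.936)/(4π×15.9) = 2.835×10^-5 K/W
R_glass-fibre batt = (1/1.936 − 1/1.996)/(4π×0.0459) = 0.02692 K/W
R_mineral wool = (1/1.996 − 1/2.076)/(4π×0.034) = 0.04519 K/W
R_outer film = 1/(h·4πr_o²) = 1/(18.4×4π×2.076²) = 0.001004 K/W
R_total = 0.07314 K/W
Q = ΔT/R_total = 63/0.07314

Q ≈ 861 W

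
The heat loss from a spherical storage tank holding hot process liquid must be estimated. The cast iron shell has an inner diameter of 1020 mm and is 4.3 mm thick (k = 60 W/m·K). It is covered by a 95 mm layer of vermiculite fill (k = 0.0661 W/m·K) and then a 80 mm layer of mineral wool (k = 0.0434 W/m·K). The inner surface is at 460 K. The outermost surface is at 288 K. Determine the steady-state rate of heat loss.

For a spherical shell R = (1/r₁ − 1/r₂)/(4πk); film R = 1/(h·4πr²). In series:
R_cast iron shell = (1/0.51 − 1/0.5143)/(4π×60) = 2.174×10^-5 K/W
R_vermiculite fill = (1/0.5143 − 1/0.6093)/(4π×0.0661) = 0.365 K/W
R_mineral wool = (1/0.6093 − 1/0.6893)/(4π×0.0434) = 0.3493 K/W
R_total = 0.7143 K/W
Q = ΔT/R_total = 172/0.7143

Q ≈ 241 W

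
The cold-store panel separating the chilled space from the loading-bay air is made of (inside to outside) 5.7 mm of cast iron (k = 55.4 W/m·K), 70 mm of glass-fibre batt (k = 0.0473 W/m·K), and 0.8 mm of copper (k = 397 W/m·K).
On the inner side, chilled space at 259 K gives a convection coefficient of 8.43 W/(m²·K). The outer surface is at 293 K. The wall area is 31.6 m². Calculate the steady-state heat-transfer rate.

Series thermal resistances:
R_inner film = 1/(h_i·A) = 1/(8.43×31.6) = 0.003754 K/W
R_cast iron = L/(kA) = 0.0057/(55.4×31.6) = 3.256×10^-6 K/W
R_glass-fibre batt = L/(kA) = 0.07/(0.0473×31.6) = 0.04683 K/W
R_copper = L/(kA) = 0.0008/(397×31.6) = 6.377×10^-8 K/W
R_total = 0.05059 K/W
Q = ΔT / R_total = 34 / 0.05059

Q ≈ 672 W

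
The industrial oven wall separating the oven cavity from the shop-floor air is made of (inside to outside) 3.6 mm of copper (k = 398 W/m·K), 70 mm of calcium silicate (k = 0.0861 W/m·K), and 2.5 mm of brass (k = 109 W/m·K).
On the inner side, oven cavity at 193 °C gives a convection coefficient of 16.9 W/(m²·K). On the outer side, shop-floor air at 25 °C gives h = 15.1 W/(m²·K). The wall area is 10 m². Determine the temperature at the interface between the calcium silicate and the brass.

Series thermal resistances:
R_inner film = 1/(h_i·A) = 1/(16.9×10) = 0.005917 K/W
R_copper = L/(kA) = 0.0036/(398×10) = 9.045×10^-7 K/W
R_calcium silicate = L/(kA) = 0.07/(0.0861×10) = 0.0813 K/W
R_brass = L/(kA) = 0.0025/(109×10) = 2.294×10^-6 K/W
R_outer film = 1/(h_o·A) = 1/(15.1×10) = 0.006623 K/W
R_total = 0.09384 K/W;  Q = ΔT/R_total = 168/0.09384 = 1790 W
T_interface = T_inner − Q·ΣR(inner→interface) = 193 − 1790×0.08722

T ≈ 36.9 °C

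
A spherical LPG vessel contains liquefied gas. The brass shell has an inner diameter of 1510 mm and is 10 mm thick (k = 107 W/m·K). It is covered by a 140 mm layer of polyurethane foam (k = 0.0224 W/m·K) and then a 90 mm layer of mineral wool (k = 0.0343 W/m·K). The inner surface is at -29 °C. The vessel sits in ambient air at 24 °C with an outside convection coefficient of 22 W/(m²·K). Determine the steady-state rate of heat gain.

Q ≈ 55.6 W

Spherical conduction: R = (1/r_in − 1/r_out)/(4πk) per layer; series-sum.
R_brass shell = (1/0.755 − 1/0.765)/(4π×107) = 1.288×10^-5 K/W
R_polyurethane foam = (1/0.765 − 1/0.905)/(4π×0.0224) = 0.7184 K/W
R_mineral wool = (1/0.905 − 1/0.995)/(4π×0.0343) = 0.2319 K/W
R_outer film = 1/(h·4πr_o²) = 1/(22×4π×0.995²) = 0.003654 K/W
R_total = 0.9539 K/W
Q = ΔT/R_total = 53/0.9539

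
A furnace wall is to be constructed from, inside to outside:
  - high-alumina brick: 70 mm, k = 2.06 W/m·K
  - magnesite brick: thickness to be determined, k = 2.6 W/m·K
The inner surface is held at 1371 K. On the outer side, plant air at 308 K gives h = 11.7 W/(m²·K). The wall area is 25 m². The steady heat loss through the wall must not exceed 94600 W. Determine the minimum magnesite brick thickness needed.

L ≈ 420 mm

Treating each layer as a thermal resistance in series:
R_high-alumina brick = L/(kA) = 0.07/(2.06×25) = 0.001359 K/W
R_outer film = 1/(h_o·A) = 1/(11.7×25) = 0.003419 K/W
Sum of the known resistances R_other = 0.004778 K/W
Required total resistance R_tot = ΔT/Q_allow = 1063/94600 = 0.01124 K/W
R_magnesite brick = R_tot − R_other = 0.006459 K/W
L = R·k·A = 0.006459×2.6×25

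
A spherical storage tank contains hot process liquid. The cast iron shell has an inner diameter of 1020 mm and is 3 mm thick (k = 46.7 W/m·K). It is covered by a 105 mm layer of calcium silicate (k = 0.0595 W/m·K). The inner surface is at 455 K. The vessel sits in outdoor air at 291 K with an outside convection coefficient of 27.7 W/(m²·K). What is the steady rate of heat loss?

Spherical conduction: R = (1/r_in − 1/r_out)/(4πk) per layer; series-sum.
R_cast iron shell = (1/0.51 − 1/0.513)/(4π×46.7) = 1.954×10^-5 K/W
R_calcium silicate = (1/0.513 − 1/0.618)/(4π×0.0595) = 0.443 K/W
R_outer film = 1/(h·4πr_o²) = 1/(27.7×4π×0.618²) = 0.007522 K/W
R_total = 0.4505 K/W
Q = ΔT/R_total = 164/0.4505

Q ≈ 364 W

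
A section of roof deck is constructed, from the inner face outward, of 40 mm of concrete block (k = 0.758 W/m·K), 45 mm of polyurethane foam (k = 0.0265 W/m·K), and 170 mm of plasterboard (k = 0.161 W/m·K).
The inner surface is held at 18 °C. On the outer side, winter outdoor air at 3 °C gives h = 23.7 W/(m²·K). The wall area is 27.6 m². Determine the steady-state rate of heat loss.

Q ≈ 145 W

Model the wall as resistances in series:
R_concrete block = L/(kA) = 0.04/(0.758×27.6) = 0.001912 K/W
R_polyurethane foam = L/(kA) = 0.045/(0.0265×27.6) = 0.06153 K/W
R_plasterboard = L/(kA) = 0.17/(0.161×27.6) = 0.03826 K/W
R_outer film = 1/(h_o·A) = 1/(23.7×27.6) = 0.001529 K/W
R_total = 0.1032 K/W
Q = ΔT / R_total = 15 / 0.1032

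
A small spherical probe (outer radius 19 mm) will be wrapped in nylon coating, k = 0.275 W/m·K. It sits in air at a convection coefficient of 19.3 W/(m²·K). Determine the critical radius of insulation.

r_cr ≈ 28.5 mm

For a sphere r_cr = 2k/h = 2×0.275/19.3
r_cr = 28.5 mm; since the bare radius (19 mm) is below r_cr, adding a thin layer of insulation will *increase* heat loss.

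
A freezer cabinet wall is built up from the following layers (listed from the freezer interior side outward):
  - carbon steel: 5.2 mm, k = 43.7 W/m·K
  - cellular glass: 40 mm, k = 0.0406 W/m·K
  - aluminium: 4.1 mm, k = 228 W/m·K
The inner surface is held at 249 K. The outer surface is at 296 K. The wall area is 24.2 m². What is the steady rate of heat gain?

Model the wall as resistances in series:
R_carbon steel = L/(kA) = 0.0052/(43.7×24.2) = 4.917×10^-6 K/W
R_cellular glass = L/(kA) = 0.04/(0.0406×24.2) = 0.04071 K/W
R_aluminium = L/(kA) = 0.0041/(228×24.2) = 7.431×10^-7 K/W
R_total = 0.04072 K/W
Q = ΔT / R_total = 47 / 0.04072

Q ≈ 1150 W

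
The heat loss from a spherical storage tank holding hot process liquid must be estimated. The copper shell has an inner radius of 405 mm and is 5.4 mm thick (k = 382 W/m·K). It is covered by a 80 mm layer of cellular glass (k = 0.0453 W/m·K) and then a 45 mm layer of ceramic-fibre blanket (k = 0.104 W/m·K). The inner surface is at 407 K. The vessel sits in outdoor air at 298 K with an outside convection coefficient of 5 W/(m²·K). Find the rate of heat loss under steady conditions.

Radial (spherical) resistances in series:
R_copper shell = (1/0.405 − 1/0.4104)/(4π×382) = 6.768×10^-6 K/W
R_cellular glass = (1/0.4104 − 1/0.4904)/(4π×0.0453) = 0.6983 K/W
R_ceramic-fibre blanket = (1/0.4904 − 1/0.5354)/(4π×0.104) = 0.1311 K/W
R_outer film = 1/(h·4πr_o²) = 1/(5×4π×0.5354²) = 0.05552 K/W
R_total = 0.8849 K/W
Q = ΔT/R_total = 109/0.8849

Q ≈ 123 W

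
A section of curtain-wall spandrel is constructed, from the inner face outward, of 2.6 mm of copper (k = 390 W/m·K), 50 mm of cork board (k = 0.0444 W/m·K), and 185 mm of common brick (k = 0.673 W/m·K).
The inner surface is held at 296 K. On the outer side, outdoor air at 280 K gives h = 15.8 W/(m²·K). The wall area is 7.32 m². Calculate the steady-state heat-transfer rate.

Q ≈ 80 W

Model the wall as resistances in series:
R_copper = L/(kA) = 0.0026/(390×7.32) = 9.107×10^-7 K/W
R_cork board = L/(kA) = 0.05/(0.0444×7.32) = 0.1538 K/W
R_common brick = L/(kA) = 0.185/(0.673×7.32) = 0.03755 K/W
R_outer film = 1/(h_o·A) = 1/(15.8×7.32) = 0.008646 K/W
R_total = 0.2 K/W
Q = ΔT / R_total = 16 / 0.2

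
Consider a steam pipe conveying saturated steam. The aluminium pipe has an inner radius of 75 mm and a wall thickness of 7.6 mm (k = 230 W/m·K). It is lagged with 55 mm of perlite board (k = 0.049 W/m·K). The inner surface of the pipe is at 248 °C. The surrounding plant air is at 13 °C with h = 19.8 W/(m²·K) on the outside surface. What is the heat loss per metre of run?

Cylindrical conduction, so R = ln(r₂/r₁)/(2πkL) per layer, in series:
R_aluminium pipe wall = ln(82.6/75)/(2π×230×1) = 6.679×10^-5 K/W
R_perlite board = ln(137.6/82.6)/(2π×0.049×1) = 1.658 K/W
R_outer film = 1/(h_o·2πr_oL) = 1/(19.8×2π×0.1376×1) = 0.05842 K/W
R_total = 1.716 K/W
Q = ΔT/R_total = 235/1.716

q′ ≈ 137 W/m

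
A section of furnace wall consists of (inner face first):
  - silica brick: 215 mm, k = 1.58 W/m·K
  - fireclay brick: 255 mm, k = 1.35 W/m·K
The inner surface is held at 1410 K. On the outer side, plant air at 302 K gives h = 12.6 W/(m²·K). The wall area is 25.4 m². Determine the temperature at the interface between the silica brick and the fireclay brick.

T ≈ 1040 K

Model the wall as resistances in series:
R_silica brick = L/(kA) = 0.215/(1.58×25.4) = 0.005357 K/W
R_fireclay brick = L/(kA) = 0.255/(1.35×25.4) = 0.007437 K/W
R_outer film = 1/(h_o·A) = 1/(12.6×25.4) = 0.003125 K/W
R_total = 0.01592 K/W;  Q = ΔT/R_total = 1108/0.01592 = 69600 W
T_interface = T_inner − Q·ΣR(inner→interface) = 1410 − 69600×0.005357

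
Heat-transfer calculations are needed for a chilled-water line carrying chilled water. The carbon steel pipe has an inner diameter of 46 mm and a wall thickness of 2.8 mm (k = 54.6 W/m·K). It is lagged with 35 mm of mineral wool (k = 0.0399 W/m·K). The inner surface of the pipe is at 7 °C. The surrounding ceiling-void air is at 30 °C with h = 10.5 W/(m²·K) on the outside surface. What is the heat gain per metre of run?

q′ ≈ 6.27 W/m

For a radial system each layer contributes R = ln(r_out/r_in)/(2πkL); films add R = 1/(hA).
R_carbon steel pipe wall = ln(25.8/23)/(2π×54.6×1) = 3.349×10^-4 K/W
R_mineral wool = ln(60.8/25.8)/(2π×0.0399×1) = 3.419 K/W
R_outer film = 1/(h_o·2πr_oL) = 1/(10.5×2π×0.0608×1) = 0.2493 K/W
R_total = 3.669 K/W
Q = ΔT/R_total = 23/3.669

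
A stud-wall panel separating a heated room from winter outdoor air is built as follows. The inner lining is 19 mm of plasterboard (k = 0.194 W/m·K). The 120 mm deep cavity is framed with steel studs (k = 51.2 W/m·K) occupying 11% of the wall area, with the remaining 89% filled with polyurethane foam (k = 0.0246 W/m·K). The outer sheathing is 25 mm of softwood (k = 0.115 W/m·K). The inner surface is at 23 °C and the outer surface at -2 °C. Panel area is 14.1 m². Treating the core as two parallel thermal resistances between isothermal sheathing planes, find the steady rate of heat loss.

Sheathing layers in series; stud and cavity paths in parallel between them.
R_inner = 0.019/(0.194×14.1) = 0.006946 K/W
R_stud  = 0.12/(51.2×0.11×14.1) = 0.001511 K/W
R_cav   = 0.12/(0.0246×0.89×14.1) = 0.3887 K/W
1/R_core = 1/R_stud + 1/R_cav → R_core = 0.001505 K/W
R_outer = 0.025/(0.115×14.1) = 0.01542 K/W
R_total = 0.02387 K/W
Q = ΔT/R_total = 25/0.02387

Q ≈ 1050 W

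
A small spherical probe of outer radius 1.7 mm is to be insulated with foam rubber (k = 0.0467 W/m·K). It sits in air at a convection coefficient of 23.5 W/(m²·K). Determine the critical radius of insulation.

For a sphere r_cr = 2k/h = 2×0.0467/23.5
r_cr = 3.97 mm; since the bare radius (1.7 mm) is below r_cr, adding a thin layer of insulation will *increase* heat loss.

r_cr ≈ 3.97 mm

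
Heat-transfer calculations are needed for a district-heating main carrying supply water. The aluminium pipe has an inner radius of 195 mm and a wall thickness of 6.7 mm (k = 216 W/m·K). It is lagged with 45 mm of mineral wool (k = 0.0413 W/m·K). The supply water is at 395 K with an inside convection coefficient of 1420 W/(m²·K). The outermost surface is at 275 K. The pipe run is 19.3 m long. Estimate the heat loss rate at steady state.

Q ≈ 2980 W

Treating each annulus and film as a series resistance:
R_inner film = 1/(h_i·2πr₁L) = 1/(1420×2π×0.195×19.3) = 2.978×10^-5 K/W
R_aluminium pipe wall = ln(201.7/195)/(2π×216×19.3) = 1.29×10^-6 K/W
R_mineral wool = ln(246.7/201.7)/(2π×0.0413×19.3) = 0.04021 K/W
R_total = 0.04024 K/W
Q = ΔT/R_total = 120/0.04024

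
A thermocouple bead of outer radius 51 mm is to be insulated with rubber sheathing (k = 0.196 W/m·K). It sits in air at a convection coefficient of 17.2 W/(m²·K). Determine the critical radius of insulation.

r_cr ≈ 22.8 mm

For a sphere r_cr = 2k/h = 2×0.196/17.2
r_cr = 22.8 mm; since the bare radius (51 mm) is above r_cr, any added insulation will reduce heat loss.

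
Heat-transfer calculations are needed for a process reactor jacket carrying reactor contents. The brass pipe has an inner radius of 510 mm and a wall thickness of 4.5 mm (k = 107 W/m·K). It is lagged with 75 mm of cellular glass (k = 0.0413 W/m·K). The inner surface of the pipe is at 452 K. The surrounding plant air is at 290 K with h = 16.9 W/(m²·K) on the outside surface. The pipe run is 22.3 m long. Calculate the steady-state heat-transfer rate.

Q ≈ 6690 W

Radial resistances (cylindrical: R_cond = ln(r_o/r_i)/(2πkL), R_conv = 1/(h·2πrL)):
R_brass pipe wall = ln(514.5/510)/(2π×107×22.3) = 5.86×10^-7 K/W
R_cellular glass = ln(589.5/514.5)/(2π×0.0413×22.3) = 0.02352 K/W
R_outer film = 1/(h_o·2πr_oL) = 1/(16.9×2π×0.5895×22.3) = 7.164×10^-4 K/W
R_total = 0.02423 K/W
Q = ΔT/R_total = 162/0.02423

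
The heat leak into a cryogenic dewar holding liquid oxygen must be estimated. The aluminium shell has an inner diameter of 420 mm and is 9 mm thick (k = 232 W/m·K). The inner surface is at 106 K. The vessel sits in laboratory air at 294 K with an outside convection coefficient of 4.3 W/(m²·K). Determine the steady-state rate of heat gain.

Q ≈ 487 W

Each spherical layer contributes R = (1/r_i − 1/r_o)/(4πk):
R_aluminium shell = (1/0.21 − 1/0.219)/(4π×232) = 6.712×10^-5 K/W
R_outer film = 1/(h·4πr_o²) = 1/(4.3×4π×0.219²) = 0.3859 K/W
R_total = 0.3859 K/W
Q = ΔT/R_total = 188/0.3859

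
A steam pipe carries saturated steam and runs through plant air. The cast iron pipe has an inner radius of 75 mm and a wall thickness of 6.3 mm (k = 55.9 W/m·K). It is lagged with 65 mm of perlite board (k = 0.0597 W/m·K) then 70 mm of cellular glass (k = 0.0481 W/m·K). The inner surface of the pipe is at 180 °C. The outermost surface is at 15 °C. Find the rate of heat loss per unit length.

Treating each annulus and film as a series resistance:
R_cast iron pipe wall = ln(81.3/75)/(2π×55.9×1) = 2.296×10^-4 K/W
R_perlite board = ln(146.3/81.3)/(2π×0.0597×1) = 1.566 K/W
R_cellular glass = ln(216.3/146.3)/(2π×0.0481×1) = 1.294 K/W
R_total = 2.86 K/W
Q = ΔT/R_total = 165/2.86

q′ ≈ 57.7 W/m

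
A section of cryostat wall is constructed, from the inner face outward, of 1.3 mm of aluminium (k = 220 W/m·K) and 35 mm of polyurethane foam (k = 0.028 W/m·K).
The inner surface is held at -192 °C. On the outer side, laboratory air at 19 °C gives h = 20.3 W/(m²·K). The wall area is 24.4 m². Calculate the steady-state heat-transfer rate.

Using the resistance-network approach (series):
R_aluminium = L/(kA) = 0.0013/(220×24.4) = 2.422×10^-7 K/W
R_polyurethane foam = L/(kA) = 0.035/(0.028×24.4) = 0.05123 K/W
R_outer film = 1/(h_o·A) = 1/(20.3×24.4) = 0.002019 K/W
R_total = 0.05325 K/W
Q = ΔT / R_total = 211 / 0.05325

Q ≈ 3960 W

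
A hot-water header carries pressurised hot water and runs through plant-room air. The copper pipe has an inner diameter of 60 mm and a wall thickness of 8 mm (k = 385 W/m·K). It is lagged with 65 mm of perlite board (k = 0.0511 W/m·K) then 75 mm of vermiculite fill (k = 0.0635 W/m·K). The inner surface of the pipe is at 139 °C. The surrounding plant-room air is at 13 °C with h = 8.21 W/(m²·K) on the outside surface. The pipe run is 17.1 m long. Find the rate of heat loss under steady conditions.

Q ≈ 470 W

Treating each annulus and film as a series resistance:
R_copper pipe wall = ln(38/30)/(2π×385×17.1) = 5.715×10^-6 K/W
R_perlite board = ln(103/38)/(2π×0.0511×17.1) = 0.1816 K/W
R_vermiculite fill = ln(178/103)/(2π×0.0635×17.1) = 0.08018 K/W
R_outer film = 1/(h_o·2πr_oL) = 1/(8.21×2π×0.178×17.1) = 0.006369 K/W
R_total = 0.2682 K/W
Q = ΔT/R_total = 126/0.2682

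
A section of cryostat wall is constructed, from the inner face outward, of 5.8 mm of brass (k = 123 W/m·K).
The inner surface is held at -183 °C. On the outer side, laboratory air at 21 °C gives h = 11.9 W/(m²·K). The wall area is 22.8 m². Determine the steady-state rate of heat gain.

Q ≈ 55300 W

Series thermal resistances:
R_brass = L/(kA) = 0.0058/(123×22.8) = 2.068×10^-6 K/W
R_outer film = 1/(h_o·A) = 1/(11.9×22.8) = 0.003686 K/W
R_total = 0.003688 K/W
Q = ΔT / R_total = 204 / 0.003688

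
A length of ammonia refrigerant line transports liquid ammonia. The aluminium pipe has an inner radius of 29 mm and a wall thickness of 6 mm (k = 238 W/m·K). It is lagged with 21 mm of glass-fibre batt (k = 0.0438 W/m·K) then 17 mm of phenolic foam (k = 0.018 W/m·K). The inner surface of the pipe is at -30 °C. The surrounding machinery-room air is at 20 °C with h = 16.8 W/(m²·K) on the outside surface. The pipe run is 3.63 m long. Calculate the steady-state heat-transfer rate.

Q ≈ 43.4 W

For a radial system each layer contributes R = ln(r_out/r_in)/(2πkL); films add R = 1/(hA).
R_aluminium pipe wall = ln(35/29)/(2π×238×3.63) = 3.464×10^-5 K/W
R_glass-fibre batt = ln(56/35)/(2π×0.0438×3.63) = 0.4705 K/W
R_phenolic foam = ln(73/56)/(2π×0.018×3.63) = 0.6457 K/W
R_outer film = 1/(h_o·2πr_oL) = 1/(16.8×2π×0.073×3.63) = 0.03575 K/W
R_total = 1.152 K/W
Q = ΔT/R_total = 50/1.152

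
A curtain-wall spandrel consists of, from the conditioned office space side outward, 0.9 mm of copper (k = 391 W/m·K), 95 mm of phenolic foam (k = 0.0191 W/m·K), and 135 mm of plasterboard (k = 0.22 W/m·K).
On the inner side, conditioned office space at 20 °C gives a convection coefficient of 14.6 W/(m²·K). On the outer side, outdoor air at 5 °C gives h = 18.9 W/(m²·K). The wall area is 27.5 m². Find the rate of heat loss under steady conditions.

Q ≈ 72.3 W

Model the wall as resistances in series:
R_inner film = 1/(h_i·A) = 1/(14.6×27.5) = 0.002491 K/W
R_copper = L/(kA) = 0.0009/(391×27.5) = 8.37×10^-8 K/W
R_phenolic foam = L/(kA) = 0.095/(0.0191×27.5) = 0.1809 K/W
R_plasterboard = L/(kA) = 0.135/(0.22×27.5) = 0.02231 K/W
R_outer film = 1/(h_o·A) = 1/(18.9×27.5) = 0.001924 K/W
R_total = 0.2076 K/W
Q = ΔT / R_total = 15 / 0.2076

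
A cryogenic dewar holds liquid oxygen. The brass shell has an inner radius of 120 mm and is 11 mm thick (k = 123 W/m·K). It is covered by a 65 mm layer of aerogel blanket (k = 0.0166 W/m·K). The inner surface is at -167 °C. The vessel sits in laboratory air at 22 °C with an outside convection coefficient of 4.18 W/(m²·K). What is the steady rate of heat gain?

Q ≈ 15 W

Each spherical layer contributes R = (1/r_i − 1/r_o)/(4πk):
R_brass shell = (1/0.12 − 1/0.131)/(4π×123) = 4.527×10^-4 K/W
R_aerogel blanket = (1/0.131 − 1/0.196)/(4π×0.0166) = 12.14 K/W
R_outer film = 1/(h·4πr_o²) = 1/(4.18×4π×0.196²) = 0.4956 K/W
R_total = 12.63 K/W
Q = ΔT/R_total = 189/12.63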